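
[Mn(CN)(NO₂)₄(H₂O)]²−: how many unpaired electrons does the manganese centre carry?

Each cyanide is −1; each nitro (N-bound nitrite) is −1; water is neutral; balancing the −2 overall charge requires Mn(III).
Group 7 minus oxidation state 3 gives a d⁴ configuration.
The spin state decides the count: Cyanide and nitro (N-bound nitrite) are strong-field ligands (high in the spectrochemical series) for a first-row metal, so the complex is low-spin.
An octahedral low-spin d⁴ ion is t₂g⁴e_g⁰, giving 2 unpaired electrons.

2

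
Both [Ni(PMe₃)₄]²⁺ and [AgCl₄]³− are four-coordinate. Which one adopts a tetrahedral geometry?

[AgCl₄]³−

For [Ni(PMe₃)₄]²⁺: Trimethylphosphine is neutral; balancing the +2 overall charge requires Ni(II). Group 10 minus oxidation state 2 gives a d⁸ configuration. Trimethylphosphine is a strong-field ligand (high in the spectrochemical series). A 3d d⁸ ion with strong-field ligands gains enough CFSE to favour square planar over tetrahedral. → square planar.
For [AgCl₄]³−: Ligand charges: each chloride is −1. With an overall charge of −3 the silver centre must be in the +1 oxidation state. Silver is a group-11 element; Ag(I) is therefore d¹⁰. A d¹⁰ ion has no crystal-field stabilisation preference between square planar and tetrahedral, so four ligands adopt the sterically favoured tetrahedral geometry. → tetrahedral.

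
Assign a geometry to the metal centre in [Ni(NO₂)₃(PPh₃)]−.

Each nitro (N-bound nitrite) is −1; triphenylphosphine is neutral; balancing the −1 overall charge requires Ni(II).
Group 10 minus oxidation state 2 gives a d⁸ configuration.
With 4 monodentate ligands the coordination number is 4.
Nitro (N-bound nitrite) and triphenylphosphine are strong-field ligands (high in the spectrochemical series).
A 3d d⁸ ion with strong-field ligands gains enough CFSE to favour square planar over tetrahedral.

square planar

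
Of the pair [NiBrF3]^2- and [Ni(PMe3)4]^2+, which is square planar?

For [NiBrF3]^2-: Ligand charges: each bromide is −1; each fluoride is −1. With an overall charge of −2 the nickel centre must be in the +2 oxidation state. Group 10 minus oxidation state 2 gives a d⁸ configuration. Bromide and fluoride are weak-field ligands. With weak-field ligands the CFSE gain from square planar is small, so a 3d d⁸ ion takes the sterically preferred tetrahedral geometry. → tetrahedral.
For [Ni(PMe3)4]^2+: Ligand charges: trimethylphosphine is neutral. With an overall charge of +2 the nickel centre must be in the +2 oxidation state. Ni sits in group 10, so the d-electron count is 10 − 2 = 8. Trimethylphosphine is a strong-field ligand (high in the spectrochemical series). A 3d d⁸ ion with strong-field ligands gains enough CFSE to favour square planar over tetrahedral. → square planar.

[Ni(PMe3)4]^2+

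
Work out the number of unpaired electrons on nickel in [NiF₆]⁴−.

2 unpaired electrons

Each fluoride is −1; balancing the −4 overall charge requires Ni(II).
Group 10 minus oxidation state 2 gives a d⁸ configuration.
In an octahedral field the d⁸ configuration is t₂g⁶e_g² (only one arrangement possible), giving 2 unpaired electrons.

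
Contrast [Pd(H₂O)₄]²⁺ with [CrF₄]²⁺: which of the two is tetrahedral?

[CrF₄]²⁺

For [Pd(H₂O)₄]²⁺: Water is neutral; balancing the +2 overall charge requires Pd(II). Pd sits in group 10, so the d-electron count is 10 − 2 = 8. A 4d d⁸ ion has a large crystal-field splitting; square planar leaves the high-energy d_{x²−y²} orbital empty and maximises CFSE. → square planar.
For [CrF₄]²⁺: Each fluoride is −1; balancing the +2 overall charge requires Cr(VI). Chromium is a group-6 element; Cr(VI) is therefore d⁰. A d⁰ ion has no crystal-field stabilisation preference between square planar and tetrahedral, so four ligands adopt the sterically favoured tetrahedral geometry. → tetrahedral.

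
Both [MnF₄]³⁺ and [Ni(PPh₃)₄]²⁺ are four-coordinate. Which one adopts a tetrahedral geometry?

[MnF₄]³⁺

For [MnF₄]³⁺: Summing ligand charges against the +3 overall charge gives an oxidation state of +7 for manganese. Group 7 minus oxidation state 7 gives a d⁰ configuration. A d⁰ ion has no crystal-field stabilisation preference between square planar and tetrahedral, so four ligands adopt the sterically favoured tetrahedral geometry. → tetrahedral.
For [Ni(PPh₃)₄]²⁺: Ligand charges: triphenylphosphine is neutral. With an overall charge of +2 the nickel centre must be in the +2 oxidation state. Nickel is a group-10 element; Ni(II) is therefore d⁸. Triphenylphosphine is a strong-field ligand (high in the spectrochemical series). A 3d d⁸ ion with strong-field ligands gains enough CFSE to favour square planar over tetrahedral. → square planar.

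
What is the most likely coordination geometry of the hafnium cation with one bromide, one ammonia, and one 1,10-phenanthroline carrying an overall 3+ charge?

tetrahedral

Summing ligand charges against the +3 overall charge gives an oxidation state of +4 for hafnium.
Hf sits in group 4, so the d-electron count is 4 − 4 = 0.
Counting donor atoms: 1×bromide (monodentate) → 1 donor; 1×ammonia (monodentate) → 1 donor; 1×1,10-phenanthroline (bidentate) → 2 donors. Coordination number = 4.
A d⁰ ion has no crystal-field stabilisation preference between square planar and tetrahedral, so four ligands adopt the sterically favoured tetrahedral geometry.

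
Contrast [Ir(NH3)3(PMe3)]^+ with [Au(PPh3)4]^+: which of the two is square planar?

For [Ir(NH3)3(PMe3)]^+: Ammonia is neutral; trimethylphosphine is neutral; balancing the +1 overall charge requires Ir(I). Ir sits in group 9, so the d-electron count is 9 − 1 = 8. A 5d d⁸ ion has a large crystal-field splitting; square planar leaves the high-energy d_{x²−y²} orbital empty and maximises CFSE. → square planar.
For [Au(PPh3)4]^+: Triphenylphosphine is neutral; balancing the +1 overall charge requires Au(I). Au sits in group 11, so the d-electron count is 11 − 1 = 10. A d¹⁰ ion has no crystal-field stabilisation preference between square planar and tetrahedral, so four ligands adopt the sterically favoured tetrahedral geometry. → tetrahedral.

[Ir(NH3)3(PMe3)]^+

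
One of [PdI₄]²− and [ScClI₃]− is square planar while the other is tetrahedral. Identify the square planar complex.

[PdI₄]²−

For [PdI₄]²−: Ligand charges: each iodide is −1. With an overall charge of −2 the palladium centre must be in the +2 oxidation state. Group 10 minus oxidation state 2 gives a d⁸ configuration. A 4d d⁸ ion has a large crystal-field splitting; square planar leaves the high-energy d_{x²−y²} orbital empty and maximises CFSE. → square planar.
For [ScClI₃]−: Summing ligand charges against the −1 overall charge gives an oxidation state of +3 for scandium. Sc sits in group 3, so the d-electron count is 3 − 3 = 0. A d⁰ ion has no crystal-field stabilisation preference between square planar and tetrahedral, so four ligands adopt the sterically favoured tetrahedral geometry. → tetrahedral.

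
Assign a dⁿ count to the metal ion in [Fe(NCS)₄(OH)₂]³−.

d⁵

Each isothiocyanate is −1; each hydroxide is −1; balancing the −3 overall charge requires Fe(III).
Group 8 minus oxidation state 3 gives a d⁵ configuration.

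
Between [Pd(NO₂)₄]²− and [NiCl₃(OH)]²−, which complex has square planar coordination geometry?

[Pd(NO₂)₄]²−

For [Pd(NO₂)₄]²−: Ligand charges: each nitro (N-bound nitrite) is −1. With an overall charge of −2 the palladium centre must be in the +2 oxidation state. Palladium is a group-10 element; Pd(II) is therefore d⁸. A 4d d⁸ ion has a large crystal-field splitting; square planar leaves the high-energy d_{x²−y²} orbital empty and maximises CFSE. → square planar.
For [NiCl₃(OH)]²−: Summing ligand charges against the −2 overall charge gives an oxidation state of +2 for nickel. Group 10 minus oxidation state 2 gives a d⁸ configuration. Chloride and hydroxide are weak-field ligands. With weak-field ligands the CFSE gain from square planar is small, so a 3d d⁸ ion takes the sterically preferred tetrahedral geometry. → tetrahedral.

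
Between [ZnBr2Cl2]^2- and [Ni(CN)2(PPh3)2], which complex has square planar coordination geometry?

[Ni(CN)2(PPh3)2]

For [ZnBr2Cl2]^2-: Each bromide is −1; each chloride is −1; balancing the −2 overall charge requires Zn(II). Zinc is a group-12 element; Zn(II) is therefore d¹⁰. A d¹⁰ ion has no crystal-field stabilisation preference between square planar and tetrahedral, so four ligands adopt the sterically favoured tetrahedral geometry. → tetrahedral.
For [Ni(CN)2(PPh3)2]: Each cyanide is −1; triphenylphosphine is neutral; balancing the 0 overall charge requires Ni(II). Group 10 minus oxidation state 2 gives a d⁸ configuration. Cyanide and triphenylphosphine are strong-field ligands (high in the spectrochemical series). A 3d d⁸ ion with strong-field ligands gains enough CFSE to favour square planar over tetrahedral. → square planar.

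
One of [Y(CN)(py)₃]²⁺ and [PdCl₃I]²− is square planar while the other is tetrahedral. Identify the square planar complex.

For [Y(CN)(py)₃]²⁺: Each cyanide is −1; pyridine is neutral; balancing the +2 overall charge requires Y(III). Y sits in group 3, so the d-electron count is 3 − 3 = 0. A d⁰ ion has no crystal-field stabilisation preference between square planar and tetrahedral, so four ligands adopt the sterically favoured tetrahedral geometry. → tetrahedral.
For [PdCl₃I]²−: Each chloride is −1; each iodide is −1; balancing the −2 overall charge requires Pd(II). Group 10 minus oxidation state 2 gives a d⁸ configuration. A 4d d⁸ ion has a large crystal-field splitting; square planar leaves the high-energy d_{x²−y²} orbital empty and maximises CFSE. → square planar.

[PdCl₃I]²−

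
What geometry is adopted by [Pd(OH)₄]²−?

square planar

Ligand charges: each hydroxide is −1. With an overall charge of −2 the palladium centre must be in the +2 oxidation state.
Group 10 minus oxidation state 2 gives a d⁸ configuration.
Coordination number: 4.
A 4d d⁸ ion has a large crystal-field splitting; square planar leaves the high-energy d_{x²−y²} orbital empty and maximises CFSE.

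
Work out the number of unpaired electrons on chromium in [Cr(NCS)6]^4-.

4

Ligand charges: each isothiocyanate is −1. With an overall charge of −4 the chromium centre must be in the +2 oxidation state.
Chromium is a group-6 element; Cr(II) is therefore d⁴.
The spin state decides the count: Isothiocyanate is a weak-field ligand for a first-row metal, so the complex is high-spin.
An octahedral high-spin d⁴ ion is t₂g³e_g¹, giving 4 unpaired electrons.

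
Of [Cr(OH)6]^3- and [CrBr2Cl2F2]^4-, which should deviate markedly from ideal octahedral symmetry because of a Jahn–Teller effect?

[Cr(OH)6]^3-: Each hydroxide is −1; balancing the −3 overall charge requires Cr(III). Group 6 minus oxidation state 3 gives a d³ configuration. The d³ configuration leaves the e_g set evenly filled (or empty) — no strong Jahn–Teller driving force.
[CrBr2Cl2F2]^4-: Ligand charges: each bromide is −1; each chloride is −1; each fluoride is −1. With an overall charge of −4 the chromium centre must be in the +2 oxidation state. Cr sits in group 6, so the d-electron count is 6 − 2 = 4. Bromide, chloride, and fluoride are weak-field ligands for a first-row metal, so the complex is high-spin. The t₂g³e_g¹ (high-spin) configuration has an unevenly filled e_g set; the Jahn–Teller theorem predicts a tetragonal distortion (typically axial elongation) to lift the degeneracy.

[CrBr2Cl2F2]^4-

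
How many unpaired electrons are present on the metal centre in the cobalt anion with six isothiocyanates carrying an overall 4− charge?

3 unpaired electrons

Ligand charges: each isothiocyanate is −1. With an overall charge of −4 the cobalt centre must be in the +2 oxidation state.
Group 9 minus oxidation state 2 gives a d⁷ configuration.
The spin state decides the count: Isothiocyanate is a weak-field ligand for a first-row metal, so the complex is high-spin.
An octahedral high-spin d⁷ ion is t₂g⁵e_g², giving 3 unpaired electrons.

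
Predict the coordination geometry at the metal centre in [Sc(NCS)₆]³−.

Each isothiocyanate is −1; balancing the −3 overall charge requires Sc(III).
Group 3 minus oxidation state 3 gives a d⁰ configuration.
With 6 monodentate ligands the coordination number is 6.
Six donors around a single metal centre give an octahedral coordination sphere.

octahedral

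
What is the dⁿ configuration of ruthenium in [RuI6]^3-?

Summing ligand charges against the −3 overall charge gives an oxidation state of +3 for ruthenium.
Ru sits in group 8, so the d-electron count is 8 − 3 = 5.

d⁵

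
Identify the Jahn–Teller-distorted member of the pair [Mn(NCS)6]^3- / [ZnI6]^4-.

[Mn(NCS)6]^3-

[Mn(NCS)6]^3-: Ligand charges: each isothiocyanate is −1. With an overall charge of −3 the manganese centre must be in the +3 oxidation state. Mn sits in group 7, so the d-electron count is 7 − 3 = 4. Isothiocyanate is a weak-field ligand for a first-row metal, so the complex is high-spin. The t₂g³e_g¹ (high-spin) configuration has an unevenly filled e_g set; the Jahn–Teller theorem predicts a tetragonal distortion (typically axial elongation) to lift the degeneracy.
[ZnI6]^4-: Summing ligand charges against the −4 overall charge gives an oxidation state of +2 for zinc. Group 12 minus oxidation state 2 gives a d¹⁰ configuration. The d¹⁰ configuration leaves the e_g set evenly filled (or empty) — no strong Jahn–Teller driving force.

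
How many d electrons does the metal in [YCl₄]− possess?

Summing ligand charges against the −1 overall charge gives an oxidation state of +3 for yttrium.
Y sits in group 3, so the d-electron count is 3 − 3 = 0.

d0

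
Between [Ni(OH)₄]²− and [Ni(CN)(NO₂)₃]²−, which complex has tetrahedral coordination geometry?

For [Ni(OH)₄]²−: Each hydroxide is −1; balancing the −2 overall charge requires Ni(II). Ni sits in group 10, so the d-electron count is 10 − 2 = 8. Hydroxide is a weak-field ligand. With weak-field ligands the CFSE gain from square planar is small, so a 3d d⁸ ion takes the sterically preferred tetrahedral geometry. → tetrahedral.
For [Ni(CN)(NO₂)₃]²−: Ligand charges: each cyanide is −1; each nitro (N-bound nitrite) is −1. With an overall charge of −2 the nickel centre must be in the +2 oxidation state. Group 10 minus oxidation state 2 gives a d⁸ configuration. Cyanide and nitro (N-bound nitrite) are strong-field ligands (high in the spectrochemical series). A 3d d⁸ ion with strong-field ligands gains enough CFSE to favour square planar over tetrahedral. → square planar.

[Ni(OH)₄]²−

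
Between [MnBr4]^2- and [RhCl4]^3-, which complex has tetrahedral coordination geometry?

[MnBr4]^2-

For [MnBr4]^2-: Each bromide is −1; balancing the −2 overall charge requires Mn(II). Manganese is a group-7 element; Mn(II) is therefore d⁵. A high-spin d⁵ ion has zero CFSE in either geometry, so four ligands adopt the sterically favoured tetrahedral geometry. → tetrahedral.
For [RhCl4]^3-: Ligand charges: each chloride is −1. With an overall charge of −3 the rhodium centre must be in the +1 oxidation state. Rhodium is a group-9 element; Rh(I) is therefore d⁸. A 4d d⁸ ion has a large crystal-field splitting; square planar leaves the high-energy d_{x²−y²} orbital empty and maximises CFSE. → square planar.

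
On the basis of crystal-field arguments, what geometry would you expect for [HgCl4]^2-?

Summing ligand charges against the −2 overall charge gives an oxidation state of +2 for mercury.
Group 12 minus oxidation state 2 gives a d¹⁰ configuration.
Coordination number: 4.
A d¹⁰ ion has no crystal-field stabilisation preference between square planar and tetrahedral, so four ligands adopt the sterically favoured tetrahedral geometry.

tetrahedral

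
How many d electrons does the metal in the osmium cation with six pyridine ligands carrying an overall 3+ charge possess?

Ligand charges: pyridine is neutral. With an overall charge of +3 the osmium centre must be in the +3 oxidation state.
Osmium is a group-8 element; Os(III) is therefore d⁵.

d5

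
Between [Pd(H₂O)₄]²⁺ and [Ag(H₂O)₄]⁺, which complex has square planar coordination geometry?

[Pd(H₂O)₄]²⁺

For [Pd(H₂O)₄]²⁺: Ligand charges: water is neutral. With an overall charge of +2 the palladium centre must be in the +2 oxidation state. Palladium is a group-10 element; Pd(II) is therefore d⁸. A 4d d⁸ ion has a large crystal-field splitting; square planar leaves the high-energy d_{x²−y²} orbital empty and maximises CFSE. → square planar.
For [Ag(H₂O)₄]⁺: Summing ligand charges against the +1 overall charge gives an oxidation state of +1 for silver. Silver is a group-11 element; Ag(I) is therefore d¹⁰. A d¹⁰ ion has no crystal-field stabilisation preference between square planar and tetrahedral, so four ligands adopt the sterically favoured tetrahedral geometry. → tetrahedral.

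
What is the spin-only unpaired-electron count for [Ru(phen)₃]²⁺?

Ligand charges: 1,10-phenanthroline is neutral. With an overall charge of +2 the ruthenium centre must be in the +2 oxidation state.
Group 8 minus oxidation state 2 gives a d⁶ configuration.
Counting donor atoms: 3×1,10-phenanthroline (bidentate) → 6 donors. Coordination number = 6.
The spin state decides the count: a 4d ion has a large Δₒ and is invariably low-spin.
An octahedral low-spin d⁶ ion is t₂g⁶e_g⁰, giving 0 unpaired electrons.

0 unpaired electrons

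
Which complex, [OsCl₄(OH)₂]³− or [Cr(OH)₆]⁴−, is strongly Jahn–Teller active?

[OsCl₄(OH)₂]³−: Each chloride is −1; each hydroxide is −1; balancing the −3 overall charge requires Os(III). Osmium is a group-8 element; Os(III) is therefore d⁵. A 5d ion has a large Δₒ and is invariably low-spin. The d⁵ configuration leaves the e_g set evenly filled (or empty) — no strong Jahn–Teller driving force.
[Cr(OH)₆]⁴−: Summing ligand charges against the −4 overall charge gives an oxidation state of +2 for chromium. Cr sits in group 6, so the d-electron count is 6 − 2 = 4. Hydroxide is a weak-field ligand for a first-row metal, so the complex is high-spin. The t₂g³e_g¹ (high-spin) configuration has an unevenly filled e_g set; the Jahn–Teller theorem predicts a tetragonal distortion (typically axial elongation) to lift the degeneracy.

[Cr(OH)₆]⁴−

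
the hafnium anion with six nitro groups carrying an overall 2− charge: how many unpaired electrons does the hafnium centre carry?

Summing ligand charges against the −2 overall charge gives an oxidation state of +4 for hafnium.
Group 4 minus oxidation state 4 gives a d⁰ configuration.
In an octahedral field the d⁰ configuration is t₂g⁰e_g⁰, giving 0 unpaired electrons.

0 unpaired electrons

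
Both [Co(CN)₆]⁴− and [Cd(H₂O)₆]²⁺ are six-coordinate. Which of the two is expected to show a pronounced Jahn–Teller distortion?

[Co(CN)₆]⁴−

[Co(CN)₆]⁴−: Summing ligand charges against the −4 overall charge gives an oxidation state of +2 for cobalt. Cobalt is a group-9 element; Co(II) is therefore d⁷. Cyanide is a strong-field ligand (high in the spectrochemical series) for a first-row metal, so the complex is low-spin. The t₂g⁶e_g¹ (low-spin) configuration has an unevenly filled e_g set; the Jahn–Teller theorem predicts a tetragonal distortion (typically axial elongation) to lift the degeneracy.
[Cd(H₂O)₆]²⁺: Ligand charges: water is neutral. With an overall charge of +2 the cadmium centre must be in the +2 oxidation state. Group 12 minus oxidation state 2 gives a d¹⁰ configuration. The d¹⁰ configuration leaves the e_g set evenly filled (or empty) — no strong Jahn–Teller driving force.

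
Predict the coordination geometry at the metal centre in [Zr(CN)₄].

Summing ligand charges against the 0 overall charge gives an oxidation state of +4 for zirconium.
Group 4 minus oxidation state 4 gives a d⁰ configuration.
With 4 monodentate ligands the coordination number is 4.
A d⁰ ion has no crystal-field stabilisation preference between square planar and tetrahedral, so four ligands adopt the sterically favoured tetrahedral geometry.

tetrahedral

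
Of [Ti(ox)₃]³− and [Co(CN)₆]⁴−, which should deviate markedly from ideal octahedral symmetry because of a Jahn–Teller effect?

[Co(CN)₆]⁴−

[Ti(ox)₃]³−: Ligand charges: each oxalate is −2. With an overall charge of −3 the titanium centre must be in the +3 oxidation state. Group 4 minus oxidation state 3 gives a d¹ configuration. The d¹ configuration leaves the e_g set evenly filled (or empty) — no strong Jahn–Teller driving force.
[Co(CN)₆]⁴−: Summing ligand charges against the −4 overall charge gives an oxidation state of +2 for cobalt. Cobalt is a group-9 element; Co(II) is therefore d⁷. Cyanide is a strong-field ligand (high in the spectrochemical series) for a first-row metal, so the complex is low-spin. The t₂g⁶e_g¹ (low-spin) configuration has an unevenly filled e_g set; the Jahn–Teller theorem predicts a tetragonal distortion (typically axial elongation) to lift the degeneracy.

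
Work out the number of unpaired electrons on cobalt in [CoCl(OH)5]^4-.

Ligand charges: each chloride is −1; each hydroxide is −1. With an overall charge of −4 the cobalt centre must be in the +2 oxidation state.
Cobalt is a group-9 element; Co(II) is therefore d⁷.
The spin state decides the count: Chloride and hydroxide are weak-field ligands for a first-row metal, so the complex is high-spin.
An octahedral high-spin d⁷ ion is t₂g⁵e_g², giving 3 unpaired electrons.

3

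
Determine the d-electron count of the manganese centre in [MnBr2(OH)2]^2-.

d⁵

Summing ligand charges against the −2 overall charge gives an oxidation state of +2 for manganese.
Group 7 minus oxidation state 2 gives a d⁵ configuration.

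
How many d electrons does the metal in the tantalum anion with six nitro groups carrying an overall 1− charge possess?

Ligand charges: each nitro (N-bound nitrite) is −1. With an overall charge of −1 the tantalum centre must be in the +5 oxidation state.
Ta sits in group 5, so the d-electron count is 5 − 5 = 0.

d0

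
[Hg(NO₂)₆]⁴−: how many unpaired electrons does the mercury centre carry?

0 unpaired electrons

Summing ligand charges against the −4 overall charge gives an oxidation state of +2 for mercury.
Hg sits in group 12, so the d-electron count is 12 − 2 = 10.
In an octahedral field the d¹⁰ configuration is t₂g⁶e_g⁴, giving 0 unpaired electrons.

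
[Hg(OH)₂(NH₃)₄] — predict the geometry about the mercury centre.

Summing ligand charges against the 0 overall charge gives an oxidation state of +2 for mercury.
Hg sits in group 12, so the d-electron count is 12 − 2 = 10.
Coordination number: 6.
Six donors around a single metal centre give an octahedral coordination sphere.

octahedral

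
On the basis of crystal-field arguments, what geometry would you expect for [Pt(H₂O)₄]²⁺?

Ligand charges: water is neutral. With an overall charge of +2 the platinum centre must be in the +2 oxidation state.
Pt sits in group 10, so the d-electron count is 10 − 2 = 8.
With 4 monodentate ligands the coordination number is 4.
A 5d d⁸ ion has a large crystal-field splitting; square planar leaves the high-energy d_{x²−y²} orbital empty and maximises CFSE.

square planar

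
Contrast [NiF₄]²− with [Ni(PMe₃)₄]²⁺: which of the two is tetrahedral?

[NiF₄]²−

For [NiF₄]²−: Ligand charges: each fluoride is −1. With an overall charge of −2 the nickel centre must be in the +2 oxidation state. Nickel is a group-10 element; Ni(II) is therefore d⁸. Fluoride is a weak-field ligand. With weak-field ligands the CFSE gain from square planar is small, so a 3d d⁸ ion takes the sterically preferred tetrahedral geometry. → tetrahedral.
For [Ni(PMe₃)₄]²⁺: Summing ligand charges against the +2 overall charge gives an oxidation state of +2 for nickel. Group 10 minus oxidation state 2 gives a d⁸ configuration. Trimethylphosphine is a strong-field ligand (high in the spectrochemical series). A 3d d⁸ ion with strong-field ligands gains enough CFSE to favour square planar over tetrahedral. → square planar.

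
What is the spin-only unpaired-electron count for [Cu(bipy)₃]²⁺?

1 unpaired electron

2,2′-bipyridine is neutral; balancing the +2 overall charge requires Cu(II).
Group 11 minus oxidation state 2 gives a d⁹ configuration.
Counting donor atoms: 3×2,2′-bipyridine (bidentate) → 6 donors. Coordination number = 6.
In an octahedral field the d⁹ configuration is t₂g⁶e_g³ (only one arrangement possible), giving 1 unpaired electron.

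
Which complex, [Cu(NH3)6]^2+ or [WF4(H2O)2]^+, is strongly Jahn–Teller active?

[Cu(NH3)6]^2+: Ammonia is neutral; balancing the +2 overall charge requires Cu(II). Cu sits in group 11, so the d-electron count is 11 − 2 = 9. The t₂g⁶e_g³ configuration has an unevenly filled e_g set; the Jahn–Teller theorem predicts a tetragonal distortion (typically axial elongation) to lift the degeneracy.
[WF4(H2O)2]^+: Each fluoride is −1; water is neutral; balancing the +1 overall charge requires W(V). Group 6 minus oxidation state 5 gives a d¹ configuration. The d¹ configuration leaves the e_g set evenly filled (or empty) — no strong Jahn–Teller driving force.

[Cu(NH3)6]^2+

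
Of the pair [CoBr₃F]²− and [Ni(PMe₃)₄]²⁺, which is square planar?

For [CoBr₃F]²−: Each bromide is −1; each fluoride is −1; balancing the −2 overall charge requires Co(II). Cobalt is a group-9 element; Co(II) is therefore d⁷. For a high-spin 3d d⁷ ion with weak-field ligands the small Δₜ gives little square-planar CFSE advantage, so four ligands adopt the sterically favoured tetrahedral geometry. → tetrahedral.
For [Ni(PMe₃)₄]²⁺: Summing ligand charges against the +2 overall charge gives an oxidation state of +2 for nickel. Nickel is a group-10 element; Ni(II) is therefore d⁸. Trimethylphosphine is a strong-field ligand (high in the spectrochemical series). A 3d d⁸ ion with strong-field ligands gains enough CFSE to favour square planar over tetrahedral. → square planar.

[Ni(PMe₃)₄]²⁺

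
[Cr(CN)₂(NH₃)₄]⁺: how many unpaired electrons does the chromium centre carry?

Each cyanide is −1; ammonia is neutral; balancing the +1 overall charge requires Cr(III).
Group 6 minus oxidation state 3 gives a d³ configuration.
In an octahedral field the d³ configuration is t₂g³e_g⁰ (only one arrangement possible), giving 3 unpaired electrons.

3 unpaired electrons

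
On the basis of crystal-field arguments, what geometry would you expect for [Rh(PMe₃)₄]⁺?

Ligand charges: trimethylphosphine is neutral. With an overall charge of +1 the rhodium centre must be in the +1 oxidation state.
Rhodium is a group-9 element; Rh(I) is therefore d⁸.
With 4 monodentate ligands the coordination number is 4.
A 4d d⁸ ion has a large crystal-field splitting; square planar leaves the high-energy d_{x²−y²} orbital empty and maximises CFSE.

square planar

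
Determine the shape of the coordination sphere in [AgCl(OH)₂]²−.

Summing ligand charges against the −2 overall charge gives an oxidation state of +1 for silver.
Ag sits in group 11, so the d-electron count is 11 − 1 = 10.
Coordination number: 3.
Three ligands around a d¹⁰ centre minimise repulsion in a trigonal-planar arrangement.

trigonal planar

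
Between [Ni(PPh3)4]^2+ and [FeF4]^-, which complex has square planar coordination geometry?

For [Ni(PPh3)4]^2+: Ligand charges: triphenylphosphine is neutral. With an overall charge of +2 the nickel centre must be in the +2 oxidation state. Ni sits in group 10, so the d-electron count is 10 − 2 = 8. Triphenylphosphine is a strong-field ligand (high in the spectrochemical series). A 3d d⁸ ion with strong-field ligands gains enough CFSE to favour square planar over tetrahedral. → square planar.
For [FeF4]^-: Ligand charges: each fluoride is −1. With an overall charge of −1 the iron centre must be in the +3 oxidation state. Fe sits in group 8, so the d-electron count is 8 − 3 = 5. A high-spin d⁵ ion has zero CFSE in either geometry, so four ligands adopt the sterically favoured tetrahedral geometry. → tetrahedral.

[Ni(PPh3)4]^2+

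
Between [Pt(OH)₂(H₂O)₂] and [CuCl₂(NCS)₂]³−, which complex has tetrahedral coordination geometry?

[CuCl₂(NCS)₂]³−

For [Pt(OH)₂(H₂O)₂]: Ligand charges: each hydroxide is −1; water is neutral. With an overall charge of 0 the platinum centre must be in the +2 oxidation state. Pt sits in group 10, so the d-electron count is 10 − 2 = 8. A 5d d⁸ ion has a large crystal-field splitting; square planar leaves the high-energy d_{x²−y²} orbital empty and maximises CFSE. → square planar.
For [CuCl₂(NCS)₂]³−: Summing ligand charges against the −3 overall charge gives an oxidation state of +1 for copper. Cu sits in group 11, so the d-electron count is 11 − 1 = 10. A d¹⁰ ion has no crystal-field stabilisation preference between square planar and tetrahedral, so four ligands adopt the sterically favoured tetrahedral geometry. → tetrahedral.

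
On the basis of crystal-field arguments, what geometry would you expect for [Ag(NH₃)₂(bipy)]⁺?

Ammonia is neutral; 2,2′-bipyridine is neutral; balancing the +1 overall charge requires Ag(I).
Silver is a group-11 element; Ag(I) is therefore d¹⁰.
Counting donor atoms: 2×ammonia (monodentate) → 2 donors; 1×2,2′-bipyridine (bidentate) → 2 donors. Coordination number = 4.
A d¹⁰ ion has no crystal-field stabilisation preference between square planar and tetrahedral, so four ligands adopt the sterically favoured tetrahedral geometry.

tetrahedral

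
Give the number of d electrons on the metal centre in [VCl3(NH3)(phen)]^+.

Summing ligand charges against the +1 overall charge gives an oxidation state of +4 for vanadium.
Group 5 minus oxidation state 4 gives a d¹ configuration.

d¹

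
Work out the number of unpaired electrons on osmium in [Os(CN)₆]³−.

1 unpaired electron

Each cyanide is −1; balancing the −3 overall charge requires Os(III).
Group 8 minus oxidation state 3 gives a d⁵ configuration.
The spin state decides the count: a 5d ion has a large Δₒ and is invariably low-spin.
An octahedral low-spin d⁵ ion is t₂g⁵e_g⁰, giving 1 unpaired electron.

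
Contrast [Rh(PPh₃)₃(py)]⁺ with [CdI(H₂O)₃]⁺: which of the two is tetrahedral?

[CdI(H₂O)₃]⁺

For [Rh(PPh₃)₃(py)]⁺: Triphenylphosphine is neutral; pyridine is neutral; balancing the +1 overall charge requires Rh(I). Group 9 minus oxidation state 1 gives a d⁸ configuration. A 4d d⁸ ion has a large crystal-field splitting; square planar leaves the high-energy d_{x²−y²} orbital empty and maximises CFSE. → square planar.
For [CdI(H₂O)₃]⁺: Each iodide is −1; water is neutral; balancing the +1 overall charge requires Cd(II). Cadmium is a group-12 element; Cd(II) is therefore d¹⁰. A d¹⁰ ion has no crystal-field stabilisation preference between square planar and tetrahedral, so four ligands adopt the sterically favoured tetrahedral geometry. → tetrahedral.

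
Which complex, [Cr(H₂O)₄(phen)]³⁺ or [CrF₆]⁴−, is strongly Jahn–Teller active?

[CrF₆]⁴−

[Cr(H₂O)₄(phen)]³⁺: Water is neutral; 1,10-phenanthroline is neutral; balancing the +3 overall charge requires Cr(III). Group 6 minus oxidation state 3 gives a d³ configuration. The d³ configuration leaves the e_g set evenly filled (or empty) — no strong Jahn–Teller driving force.
[CrF₆]⁴−: Ligand charges: each fluoride is −1. With an overall charge of −4 the chromium centre must be in the +2 oxidation state. Chromium is a group-6 element; Cr(II) is therefore d⁴. Fluoride is a weak-field ligand for a first-row metal, so the complex is high-spin. The t₂g³e_g¹ (high-spin) configuration has an unevenly filled e_g set; the Jahn–Teller theorem predicts a tetragonal distortion (typically axial elongation) to lift the degeneracy.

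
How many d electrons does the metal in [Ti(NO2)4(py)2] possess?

Ligand charges: each nitro (N-bound nitrite) is −1; pyridine is neutral. With an overall charge of 0 the titanium centre must be in the +4 oxidation state.
Group 4 minus oxidation state 4 gives a d⁰ configuration.

d⁰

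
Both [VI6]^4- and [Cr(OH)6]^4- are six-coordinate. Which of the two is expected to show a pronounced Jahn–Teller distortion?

[VI6]^4-: Summing ligand charges against the −4 overall charge gives an oxidation state of +2 for vanadium. Group 5 minus oxidation state 2 gives a d³ configuration. The d³ configuration leaves the e_g set evenly filled (or empty) — no strong Jahn–Teller driving force.
[Cr(OH)6]^4-: Each hydroxide is −1; balancing the −4 overall charge requires Cr(II). Cr sits in group 6, so the d-electron count is 6 − 2 = 4. Hydroxide is a weak-field ligand for a first-row metal, so the complex is high-spin. The t₂g³e_g¹ (high-spin) configuration has an unevenly filled e_g set; the Jahn–Teller theorem predicts a tetragonal distortion (typically axial elongation) to lift the degeneracy.

[Cr(OH)6]^4-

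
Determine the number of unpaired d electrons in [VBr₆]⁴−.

3

Each bromide is −1; balancing the −4 overall charge requires V(II).
Vanadium is a group-5 element; V(II) is therefore d³.
In an octahedral field the d³ configuration is t₂g³e_g⁰ (only one arrangement possible), giving 3 unpaired electrons.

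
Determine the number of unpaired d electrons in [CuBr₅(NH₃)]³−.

1

Ligand charges: each bromide is −1; ammonia is neutral. With an overall charge of −3 the copper centre must be in the +2 oxidation state.
Copper is a group-11 element; Cu(II) is therefore d⁹.
In an octahedral field the d⁹ configuration is t₂g⁶e_g³ (only one arrangement possible), giving 1 unpaired electron.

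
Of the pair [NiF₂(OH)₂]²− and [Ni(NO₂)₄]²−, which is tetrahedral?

[NiF₂(OH)₂]²−

For [NiF₂(OH)₂]²−: Ligand charges: each fluoride is −1; each hydroxide is −1. With an overall charge of −2 the nickel centre must be in the +2 oxidation state. Ni sits in group 10, so the d-electron count is 10 − 2 = 8. Fluoride and hydroxide are weak-field ligands. With weak-field ligands the CFSE gain from square planar is small, so a 3d d⁸ ion takes the sterically preferred tetrahedral geometry. → tetrahedral.
For [Ni(NO₂)₄]²−: Summing ligand charges against the −2 overall charge gives an oxidation state of +2 for nickel. Ni sits in group 10, so the d-electron count is 10 − 2 = 8. Nitro (N-bound nitrite) is a strong-field ligand (high in the spectrochemical series). A 3d d⁸ ion with strong-field ligands gains enough CFSE to favour square planar over tetrahedral. → square planar.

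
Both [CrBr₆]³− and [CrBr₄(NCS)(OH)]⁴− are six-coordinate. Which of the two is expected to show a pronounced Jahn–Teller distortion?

[CrBr₆]³−: Each bromide is −1; balancing the −3 overall charge requires Cr(III). Cr sits in group 6, so the d-electron count is 6 − 3 = 3. The d³ configuration leaves the e_g set evenly filled (or empty) — no strong Jahn–Teller driving force.
[CrBr₄(NCS)(OH)]⁴−: Ligand charges: each bromide is −1; each isothiocyanate is −1; each hydroxide is −1. With an overall charge of −4 the chromium centre must be in the +2 oxidation state. Cr sits in group 6, so the d-electron count is 6 − 2 = 4. Bromide, hydroxide, and isothiocyanate are weak-field ligands for a first-row metal, so the complex is high-spin. The t₂g³e_g¹ (high-spin) configuration has an unevenly filled e_g set; the Jahn–Teller theorem predicts a tetragonal distortion (typically axial elongation) to lift the degeneracy.

[CrBr₄(NCS)(OH)]⁴−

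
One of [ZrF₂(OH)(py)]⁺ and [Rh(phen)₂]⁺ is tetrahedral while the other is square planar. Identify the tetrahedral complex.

[ZrF₂(OH)(py)]⁺

For [ZrF₂(OH)(py)]⁺: Summing ligand charges against the +1 overall charge gives an oxidation state of +4 for zirconium. Zirconium is a group-4 element; Zr(IV) is therefore d⁰. A d⁰ ion has no crystal-field stabilisation preference between square planar and tetrahedral, so four ligands adopt the sterically favoured tetrahedral geometry. → tetrahedral.
For [Rh(phen)₂]⁺: Ligand charges: 1,10-phenanthroline is neutral. With an overall charge of +1 the rhodium centre must be in the +1 oxidation state. Group 9 minus oxidation state 1 gives a d⁸ configuration. A 4d d⁸ ion has a large crystal-field splitting; square planar leaves the high-energy d_{x²−y²} orbital empty and maximises CFSE. → square planar.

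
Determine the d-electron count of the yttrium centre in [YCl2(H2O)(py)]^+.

d⁰

Summing ligand charges against the +1 overall charge gives an oxidation state of +3 for yttrium.
Group 3 minus oxidation state 3 gives a d⁰ configuration.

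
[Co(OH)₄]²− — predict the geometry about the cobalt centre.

tetrahedral

Ligand charges: each hydroxide is −1. With an overall charge of −2 the cobalt centre must be in the +2 oxidation state.
Cobalt is a group-9 element; Co(II) is therefore d⁷.
Coordination number: 4.
Hydroxide is a weak-field ligand.
For a high-spin 3d d⁷ ion with weak-field ligands the small Δₜ gives little square-planar CFSE advantage, so four ligands adopt the sterically favoured tetrahedral geometry.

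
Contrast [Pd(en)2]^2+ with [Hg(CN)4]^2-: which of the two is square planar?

For [Pd(en)2]^2+: Ligand charges: ethylenediamine is neutral. With an overall charge of +2 the palladium centre must be in the +2 oxidation state. Pd sits in group 10, so the d-electron count is 10 − 2 = 8. A 4d d⁸ ion has a large crystal-field splitting; square planar leaves the high-energy d_{x²−y²} orbital empty and maximises CFSE. → square planar.
For [Hg(CN)4]^2-: Ligand charges: each cyanide is −1. With an overall charge of −2 the mercury centre must be in the +2 oxidation state. Hg sits in group 12, so the d-electron count is 12 − 2 = 10. A d¹⁰ ion has no crystal-field stabilisation preference between square planar and tetrahedral, so four ligands adopt the sterically favoured tetrahedral geometry. → tetrahedral.

[Pd(en)2]^2+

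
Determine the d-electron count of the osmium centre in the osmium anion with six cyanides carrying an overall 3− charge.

d⁵

Each cyanide is −1; balancing the −3 overall charge requires Os(III).
Osmium is a group-8 element; Os(III) is therefore d⁵.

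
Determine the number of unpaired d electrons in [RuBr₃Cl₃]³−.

Each bromide is −1; each chloride is −1; balancing the −3 overall charge requires Ru(III).
Ruthenium is a group-8 element; Ru(III) is therefore d⁵.
The spin state decides the count: a 4d ion has a large Δₒ and is invariably low-spin.
An octahedral low-spin d⁵ ion is t₂g⁵e_g⁰, giving 1 unpaired electron.

1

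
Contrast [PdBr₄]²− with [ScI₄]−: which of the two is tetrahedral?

[ScI₄]−

For [PdBr₄]²−: Ligand charges: each bromide is −1. With an overall charge of −2 the palladium centre must be in the +2 oxidation state. Palladium is a group-10 element; Pd(II) is therefore d⁸. A 4d d⁸ ion has a large crystal-field splitting; square planar leaves the high-energy d_{x²−y²} orbital empty and maximises CFSE. → square planar.
For [ScI₄]−: Each iodide is −1; balancing the −1 overall charge requires Sc(III). Sc sits in group 3, so the d-electron count is 3 − 3 = 0. A d⁰ ion has no crystal-field stabilisation preference between square planar and tetrahedral, so four ligands adopt the sterically favoured tetrahedral geometry. → tetrahedral.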